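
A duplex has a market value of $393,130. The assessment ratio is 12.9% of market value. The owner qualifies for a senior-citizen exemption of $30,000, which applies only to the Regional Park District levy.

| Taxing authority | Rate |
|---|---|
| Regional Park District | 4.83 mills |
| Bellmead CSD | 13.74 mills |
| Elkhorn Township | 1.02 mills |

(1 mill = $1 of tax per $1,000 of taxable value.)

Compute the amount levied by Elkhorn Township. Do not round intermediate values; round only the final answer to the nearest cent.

Assessed value = $393,130 × 0.129 = $50,713.77
Elkhorn Township taxable value = $50,713.77 (exemption does not apply)
Elkhorn Township levy = $50,713.77 × 0.00102 = $51.7280454

$51.73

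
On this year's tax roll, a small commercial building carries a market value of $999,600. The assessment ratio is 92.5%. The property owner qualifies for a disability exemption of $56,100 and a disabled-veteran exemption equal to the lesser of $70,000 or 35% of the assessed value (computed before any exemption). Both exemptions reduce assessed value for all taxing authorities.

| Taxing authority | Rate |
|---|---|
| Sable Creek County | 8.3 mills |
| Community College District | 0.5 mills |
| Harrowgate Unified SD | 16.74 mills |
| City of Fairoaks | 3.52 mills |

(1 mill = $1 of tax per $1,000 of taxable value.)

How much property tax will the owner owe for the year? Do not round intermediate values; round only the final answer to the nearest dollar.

$23,205

Assessed value = $999,600 × 0.925 = $924,630
Disabled-veteran exemption = min($70,000, 35% × $924,630) = min($70,000, $323,620.5) = $70,000 (dollar cap binds)
Taxable value = $924,630 − $56,100 − $70,000 = $798,530
Sable Creek County: $798,530 × 0.0083 = $6,627.799
Community College District: $798,530 × 0.0005 = $399.265
Harrowgate Unified SD: $798,530 × 0.01674 = $13,367.3922
City of Fairoaks: $798,530 × 0.00352 = $2,810.8256
Total = $23,205.2818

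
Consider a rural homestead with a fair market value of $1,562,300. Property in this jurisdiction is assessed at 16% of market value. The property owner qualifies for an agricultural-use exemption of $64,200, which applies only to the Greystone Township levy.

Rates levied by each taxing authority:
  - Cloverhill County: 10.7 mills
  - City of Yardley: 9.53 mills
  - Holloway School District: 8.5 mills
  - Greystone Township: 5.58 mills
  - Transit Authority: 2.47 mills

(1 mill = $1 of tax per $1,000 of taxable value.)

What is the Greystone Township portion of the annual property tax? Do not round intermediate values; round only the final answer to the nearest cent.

$1,036.59

Assessed value = $1,562,300 × 0.16 = $249,968
Greystone Township taxable value = $249,968 − $64,200 = $185,768
Greystone Township levy = $185,768 × 0.00558 = $1,036.58544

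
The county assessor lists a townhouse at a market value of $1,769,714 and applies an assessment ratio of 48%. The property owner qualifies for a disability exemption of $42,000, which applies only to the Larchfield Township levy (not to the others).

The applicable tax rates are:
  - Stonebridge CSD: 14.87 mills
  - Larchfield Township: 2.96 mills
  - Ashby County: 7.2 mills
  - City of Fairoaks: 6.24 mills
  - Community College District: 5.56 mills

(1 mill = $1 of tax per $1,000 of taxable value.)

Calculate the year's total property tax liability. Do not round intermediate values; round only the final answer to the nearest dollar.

Assessed value = $1,769,714 × 0.48 = $849,462.72
Stonebridge CSD: $849,462.72 × 0.01487 = $12,631.5106464
Larchfield Township: ($849,462.72 − $42,000) × 0.00296 = $807,462.72 × 0.00296 = $2,390.0896512
Ashby County: $849,462.72 × 0.0072 = $6,116.131584
City of Fairoaks: $849,462.72 × 0.00624 = $5,300.6473728
Community College District: $849,462.72 × 0.00556 = $4,723.0127232
Total = $31,161.3919776

$31,161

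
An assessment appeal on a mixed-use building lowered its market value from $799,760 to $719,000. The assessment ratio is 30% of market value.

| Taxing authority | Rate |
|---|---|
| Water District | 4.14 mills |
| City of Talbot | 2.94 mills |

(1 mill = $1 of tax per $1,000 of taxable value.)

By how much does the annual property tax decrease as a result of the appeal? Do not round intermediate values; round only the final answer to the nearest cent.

$171.53

Old assessed value = $799,760 × 0.3 = $239,928
New assessed value = $719,000 × 0.3 = $215,700
Combined rate = 0.00414 + 0.00294 = 0.00708
Old tax = $239,928 × 0.00708 = $1,698.69024
New tax = $215,700 × 0.00708 = $1,527.156
Reduction = $1,698.69024 − $1,527.156 = $171.53424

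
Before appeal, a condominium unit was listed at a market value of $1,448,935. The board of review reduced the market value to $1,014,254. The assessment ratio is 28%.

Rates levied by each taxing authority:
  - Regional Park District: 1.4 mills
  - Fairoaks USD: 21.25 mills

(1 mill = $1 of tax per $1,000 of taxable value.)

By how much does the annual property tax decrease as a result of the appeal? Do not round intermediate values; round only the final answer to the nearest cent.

$2,756.75

Old assessed value = $1,448,935 × 0.28 = $405,701.8
New assessed value = $1,014,254 × 0.28 = $283,991.12
Combined rate = 0.0014 + 0.02125 = 0.02265
Old tax = $405,701.8 × 0.02265 = $9,189.14577
New tax = $283,991.12 × 0.02265 = $6,432.398868
Reduction = $9,189.14577 − $6,432.398868 = $2,756.746902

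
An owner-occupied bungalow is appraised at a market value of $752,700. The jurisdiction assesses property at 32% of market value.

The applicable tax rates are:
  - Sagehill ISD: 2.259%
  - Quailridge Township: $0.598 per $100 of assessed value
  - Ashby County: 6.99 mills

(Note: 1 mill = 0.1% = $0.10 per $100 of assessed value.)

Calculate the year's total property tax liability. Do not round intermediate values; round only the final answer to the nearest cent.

$8,565.12

Assessed value = $752,700 × 0.32 = $240,864
Sagehill ISD: $240,864 × 0.02259 = $5,441.11776
Quailridge Township: $240,864 × 0.00598 = $1,440.36672
Ashby County: $240,864 × 0.00699 = $1,683.63936
Total = $8,565.12384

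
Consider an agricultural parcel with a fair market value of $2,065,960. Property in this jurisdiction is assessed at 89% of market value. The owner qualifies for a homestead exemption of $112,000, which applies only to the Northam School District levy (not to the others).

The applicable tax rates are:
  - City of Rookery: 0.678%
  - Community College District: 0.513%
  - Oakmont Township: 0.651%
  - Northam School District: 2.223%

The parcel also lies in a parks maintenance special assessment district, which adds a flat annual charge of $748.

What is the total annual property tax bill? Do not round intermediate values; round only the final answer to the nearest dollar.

$73,002

Assessed value = $2,065,960 × 0.89 = $1,838,704.4
City of Rookery: $1,838,704.4 × 0.00678 = $12,466.415832
Community College District: $1,838,704.4 × 0.00513 = $9,432.553572
Oakmont Township: $1,838,704.4 × 0.00651 = $11,969.965644
Northam School District: ($1,838,704.4 − $112,000) × 0.02223 = $1,726,704.4 × 0.02223 = $38,384.638812
Levies subtotal = $72,253.57386
Total = $72,253.57386 + $748 = $73,001.57386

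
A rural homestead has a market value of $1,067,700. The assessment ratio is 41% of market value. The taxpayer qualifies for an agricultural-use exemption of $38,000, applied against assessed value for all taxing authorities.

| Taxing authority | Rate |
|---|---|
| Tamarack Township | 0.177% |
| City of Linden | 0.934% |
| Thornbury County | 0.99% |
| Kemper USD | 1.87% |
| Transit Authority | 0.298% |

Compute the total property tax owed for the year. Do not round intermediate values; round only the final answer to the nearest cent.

$17,065.63

Assessed value = $1,067,700 × 0.41 = $437,757
Taxable value = $437,757 − $38,000 = $399,757
Tamarack Township: $399,757 × 0.00177 = $707.56989
City of Linden: $399,757 × 0.00934 = $3,733.73038
Thornbury County: $399,757 × 0.0099 = $3,957.5943
Kemper USD: $399,757 × 0.0187 = $7,475.4559
Transit Authority: $399,757 × 0.00298 = $1,191.27586
Total = $707.56989 + $3,733.73038 + $3,957.5943 + $7,475.4559 + $1,191.27586 = $17,065.62633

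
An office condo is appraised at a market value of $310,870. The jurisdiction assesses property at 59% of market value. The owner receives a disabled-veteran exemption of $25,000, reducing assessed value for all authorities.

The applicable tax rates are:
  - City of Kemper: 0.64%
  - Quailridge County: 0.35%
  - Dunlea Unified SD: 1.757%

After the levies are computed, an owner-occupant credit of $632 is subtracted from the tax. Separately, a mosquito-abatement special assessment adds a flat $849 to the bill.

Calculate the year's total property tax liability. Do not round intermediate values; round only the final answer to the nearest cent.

Assessed value = $310,870 × 0.59 = $183,413.3
Taxable value = $183,413.3 − $25,000 = $158,413.3
City of Kemper: $158,413.3 × 0.0064 = $1,013.84512
Quailridge County: $158,413.3 × 0.0035 = $554.44655
Dunlea Unified SD: $158,413.3 × 0.01757 = $2,783.321681
Levies subtotal = $4,351.613351
After credit = $4,351.613351 − $632 = $3,719.613351
Total = $3,719.613351 + $849 = $4,568.613351

$4,568.61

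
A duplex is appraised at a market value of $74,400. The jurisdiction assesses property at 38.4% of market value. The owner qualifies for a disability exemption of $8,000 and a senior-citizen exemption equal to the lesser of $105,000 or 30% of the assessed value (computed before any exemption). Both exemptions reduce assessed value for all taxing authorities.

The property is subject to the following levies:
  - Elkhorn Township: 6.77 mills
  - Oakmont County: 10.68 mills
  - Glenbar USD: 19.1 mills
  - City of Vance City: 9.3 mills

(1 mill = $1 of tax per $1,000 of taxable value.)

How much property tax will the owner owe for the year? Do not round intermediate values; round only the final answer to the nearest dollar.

Assessed value = $74,400 × 0.384 = $28,569.6
Senior-citizen exemption = min($105,000, 30% × $28,569.6) = min($105,000, $8,570.88) = $8,570.88 (percentage binds)
Taxable value = $28,569.6 − $8,000 − $8,570.88 = $11,998.72
Elkhorn Township: $11,998.72 × 0.00677 = $81.2313344
Oakmont County: $11,998.72 × 0.01068 = $128.1463296
Glenbar USD: $11,998.72 × 0.0191 = $229.175552
City of Vance City: $11,998.72 × 0.0093 = $111.588096
Total = $550.141312

$550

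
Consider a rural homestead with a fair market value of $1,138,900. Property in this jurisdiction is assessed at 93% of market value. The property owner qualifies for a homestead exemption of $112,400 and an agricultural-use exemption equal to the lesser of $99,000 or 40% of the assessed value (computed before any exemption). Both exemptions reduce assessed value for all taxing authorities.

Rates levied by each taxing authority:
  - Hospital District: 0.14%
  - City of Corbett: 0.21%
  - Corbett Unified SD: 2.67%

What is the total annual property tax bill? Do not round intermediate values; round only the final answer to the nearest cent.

Assessed value = $1,138,900 × 0.93 = $1,059,177
Agricultural-use exemption = min($99,000, 40% × $1,059,177) = min($99,000, $423,670.8) = $99,000 (dollar cap binds)
Taxable value = $1,059,177 − $112,400 − $99,000 = $847,777
Hospital District: $847,777 × 0.0014 = $1,186.8878
City of Corbett: $847,777 × 0.0021 = $1,780.3317
Corbett Unified SD: $847,777 × 0.0267 = $22,635.6459
Total = $25,602.8654

$25,602.87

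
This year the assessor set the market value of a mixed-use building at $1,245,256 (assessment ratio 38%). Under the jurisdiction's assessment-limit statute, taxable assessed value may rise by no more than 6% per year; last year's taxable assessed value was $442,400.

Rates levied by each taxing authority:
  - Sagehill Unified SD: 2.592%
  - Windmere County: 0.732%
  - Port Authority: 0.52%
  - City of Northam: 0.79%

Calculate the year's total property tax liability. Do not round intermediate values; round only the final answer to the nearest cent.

$21,730.86

Uncapped assessed value = $1,245,256 × 0.38 = $473,197.28
Cap limit = $442,400 × 1.06 = $468,944
Taxable assessed value = min($473,197.28, $468,944) = $468,944 (cap binds)
Sagehill Unified SD: $468,944 × 0.02592 = $12,155.02848
Windmere County: $468,944 × 0.00732 = $3,432.67008
Port Authority: $468,944 × 0.0052 = $2,438.5088
City of Northam: $468,944 × 0.0079 = $3,704.6576
Total = $21,730.86496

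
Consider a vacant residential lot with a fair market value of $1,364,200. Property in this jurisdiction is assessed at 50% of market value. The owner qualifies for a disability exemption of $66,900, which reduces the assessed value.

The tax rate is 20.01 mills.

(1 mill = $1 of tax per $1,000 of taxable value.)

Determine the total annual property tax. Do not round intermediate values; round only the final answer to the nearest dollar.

$12,310

Assessed value = $1,364,200 × 0.5 = $682,100
Taxable value = $682,100 − $66,900 = $615,200
Tax = $615,200 × 0.02001 = $12,310.152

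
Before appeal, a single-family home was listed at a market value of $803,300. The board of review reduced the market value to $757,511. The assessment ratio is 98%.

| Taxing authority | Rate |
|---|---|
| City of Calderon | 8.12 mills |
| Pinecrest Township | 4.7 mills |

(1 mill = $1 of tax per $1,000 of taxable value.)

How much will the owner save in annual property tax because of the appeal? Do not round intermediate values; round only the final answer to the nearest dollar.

Old assessed value = $803,300 × 0.98 = $787,234
New assessed value = $757,511 × 0.98 = $742,360.78
Combined rate = 0.00812 + 0.0047 = 0.01282
Old tax = $787,234 × 0.01282 = $10,092.33988
New tax = $742,360.78 × 0.01282 = $9,517.0651996
Reduction = $10,092.33988 − $9,517.0651996 = $575.2746804

$575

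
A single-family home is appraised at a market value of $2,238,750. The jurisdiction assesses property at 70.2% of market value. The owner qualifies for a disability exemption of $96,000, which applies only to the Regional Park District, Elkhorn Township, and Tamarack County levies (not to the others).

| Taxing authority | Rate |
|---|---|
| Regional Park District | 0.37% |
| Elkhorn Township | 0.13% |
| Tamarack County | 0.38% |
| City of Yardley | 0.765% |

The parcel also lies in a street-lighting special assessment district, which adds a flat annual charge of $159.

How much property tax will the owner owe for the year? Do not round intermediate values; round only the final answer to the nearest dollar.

$25,167

Assessed value = $2,238,750 × 0.702 = $1,571,602.5
Regional Park District: ($1,571,602.5 − $96,000) × 0.0037 = $1,475,602.5 × 0.0037 = $5,459.72925
Elkhorn Township: ($1,571,602.5 − $96,000) × 0.0013 = $1,475,602.5 × 0.0013 = $1,918.28325
Tamarack County: ($1,571,602.5 − $96,000) × 0.0038 = $1,475,602.5 × 0.0038 = $5,607.2895
City of Yardley: $1,571,602.5 × 0.00765 = $12,022.759125
Levies subtotal = $25,008.061125
Total = $25,008.061125 + $159 = $25,167.061125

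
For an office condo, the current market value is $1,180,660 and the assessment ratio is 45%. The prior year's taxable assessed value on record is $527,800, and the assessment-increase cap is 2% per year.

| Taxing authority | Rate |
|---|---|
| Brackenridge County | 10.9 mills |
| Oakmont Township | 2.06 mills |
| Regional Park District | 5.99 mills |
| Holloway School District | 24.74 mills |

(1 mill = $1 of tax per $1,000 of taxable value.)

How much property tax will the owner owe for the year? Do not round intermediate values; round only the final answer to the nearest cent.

$23,212.37

Uncapped assessed value = $1,180,660 × 0.45 = $531,297
Cap limit = $527,800 × 1.02 = $538,356
Taxable assessed value = min($531,297, $538,356) = $531,297 (cap does not bind)
Brackenridge County: $531,297 × 0.0109 = $5,791.1373
Oakmont Township: $531,297 × 0.00206 = $1,094.47182
Regional Park District: $531,297 × 0.00599 = $3,182.46903
Holloway School District: $531,297 × 0.02474 = $13,144.28778
Total = $23,212.36593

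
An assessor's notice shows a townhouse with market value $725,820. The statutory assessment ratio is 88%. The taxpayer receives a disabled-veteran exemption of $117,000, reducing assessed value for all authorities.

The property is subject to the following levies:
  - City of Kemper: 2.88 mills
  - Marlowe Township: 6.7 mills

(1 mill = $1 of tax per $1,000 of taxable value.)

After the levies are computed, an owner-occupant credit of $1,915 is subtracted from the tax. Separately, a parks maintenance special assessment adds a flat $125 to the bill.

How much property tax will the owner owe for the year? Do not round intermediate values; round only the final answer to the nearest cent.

$3,208.09

Assessed value = $725,820 × 0.88 = $638,721.6
Taxable value = $638,721.6 − $117,000 = $521,721.6
City of Kemper: $521,721.6 × 0.00288 = $1,502.558208
Marlowe Township: $521,721.6 × 0.0067 = $3,495.53472
Levies subtotal = $4,998.092928
After credit = $4,998.092928 − $1,915 = $3,083.092928
Total = $3,083.092928 + $125 = $3,208.092928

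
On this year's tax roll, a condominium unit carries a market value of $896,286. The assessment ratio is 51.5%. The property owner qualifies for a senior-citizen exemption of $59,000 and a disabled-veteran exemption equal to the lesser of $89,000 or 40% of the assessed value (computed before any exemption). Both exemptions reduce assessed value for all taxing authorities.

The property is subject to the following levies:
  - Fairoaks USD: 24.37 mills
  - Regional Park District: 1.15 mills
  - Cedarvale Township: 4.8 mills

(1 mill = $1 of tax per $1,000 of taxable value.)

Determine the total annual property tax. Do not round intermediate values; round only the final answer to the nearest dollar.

$9,508

Assessed value = $896,286 × 0.515 = $461,587.29
Disabled-veteran exemption = min($89,000, 40% × $461,587.29) = min($89,000, $184,634.916) = $89,000 (dollar cap binds)
Taxable value = $461,587.29 − $59,000 − $89,000 = $313,587.29
Fairoaks USD: $313,587.29 × 0.02437 = $7,642.1222573
Regional Park District: $313,587.29 × 0.00115 = $360.6253835
Cedarvale Township: $313,587.29 × 0.0048 = $1,505.218992
Total = $9,507.9666328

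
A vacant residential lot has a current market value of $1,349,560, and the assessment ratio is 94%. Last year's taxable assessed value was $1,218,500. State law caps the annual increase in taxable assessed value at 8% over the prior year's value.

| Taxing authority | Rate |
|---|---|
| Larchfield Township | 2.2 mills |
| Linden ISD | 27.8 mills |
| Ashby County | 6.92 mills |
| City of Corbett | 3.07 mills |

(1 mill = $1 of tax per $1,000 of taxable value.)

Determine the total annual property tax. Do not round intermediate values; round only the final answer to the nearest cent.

$50,730.77

Uncapped assessed value = $1,349,560 × 0.94 = $1,268,586.4
Cap limit = $1,218,500 × 1.08 = $1,315,980
Taxable assessed value = min($1,268,586.4, $1,315,980) = $1,268,586.4 (cap does not bind)
Larchfield Township: $1,268,586.4 × 0.0022 = $2,790.89008
Linden ISD: $1,268,586.4 × 0.0278 = $35,266.70192
Ashby County: $1,268,586.4 × 0.00692 = $8,778.617888
City of Corbett: $1,268,586.4 × 0.00307 = $3,894.560248
Total = $50,730.770136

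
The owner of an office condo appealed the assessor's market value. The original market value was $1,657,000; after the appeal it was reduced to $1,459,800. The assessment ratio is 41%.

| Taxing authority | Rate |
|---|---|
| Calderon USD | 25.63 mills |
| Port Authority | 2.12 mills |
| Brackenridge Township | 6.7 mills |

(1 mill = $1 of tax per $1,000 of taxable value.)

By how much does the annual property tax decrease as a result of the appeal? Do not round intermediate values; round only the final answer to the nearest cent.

$2,785.35

Old assessed value = $1,657,000 × 0.41 = $679,370
New assessed value = $1,459,800 × 0.41 = $598,518
Combined rate = 0.02563 + 0.00212 + 0.0067 = 0.03445
Old tax = $679,370 × 0.03445 = $23,404.2965
New tax = $598,518 × 0.03445 = $20,618.9451
Reduction = $23,404.2965 − $20,618.9451 = $2,785.3514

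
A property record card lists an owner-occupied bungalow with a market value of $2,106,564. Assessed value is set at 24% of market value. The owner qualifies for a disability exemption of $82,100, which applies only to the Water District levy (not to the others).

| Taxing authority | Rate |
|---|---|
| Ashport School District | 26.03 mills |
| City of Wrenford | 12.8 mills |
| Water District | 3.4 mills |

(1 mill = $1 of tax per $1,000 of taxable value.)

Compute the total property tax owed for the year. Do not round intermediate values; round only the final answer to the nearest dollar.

$21,071

Assessed value = $2,106,564 × 0.24 = $505,575.36
Ashport School District: $505,575.36 × 0.02603 = $13,160.1266208
City of Wrenford: $505,575.36 × 0.0128 = $6,471.364608
Water District: ($505,575.36 − $82,100) × 0.0034 = $423,475.36 × 0.0034 = $1,439.816224
Total = $21,071.3074528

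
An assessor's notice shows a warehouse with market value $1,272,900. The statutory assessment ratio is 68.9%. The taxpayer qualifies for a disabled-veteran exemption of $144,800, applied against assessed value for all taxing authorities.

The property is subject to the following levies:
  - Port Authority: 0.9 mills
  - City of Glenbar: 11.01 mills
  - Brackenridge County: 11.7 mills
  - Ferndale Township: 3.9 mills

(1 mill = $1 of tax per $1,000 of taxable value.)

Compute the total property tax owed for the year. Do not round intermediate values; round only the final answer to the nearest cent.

Assessed value = $1,272,900 × 0.689 = $877,028.1
Taxable value = $877,028.1 − $144,800 = $732,228.1
Port Authority: $732,228.1 × 0.0009 = $659.00529
City of Glenbar: $732,228.1 × 0.01101 = $8,061.831381
Brackenridge County: $732,228.1 × 0.0117 = $8,567.06877
Ferndale Township: $732,228.1 × 0.0039 = $2,855.68959
Total = $659.00529 + $8,061.831381 + $8,567.06877 + $2,855.68959 = $20,143.595031

$20,143.60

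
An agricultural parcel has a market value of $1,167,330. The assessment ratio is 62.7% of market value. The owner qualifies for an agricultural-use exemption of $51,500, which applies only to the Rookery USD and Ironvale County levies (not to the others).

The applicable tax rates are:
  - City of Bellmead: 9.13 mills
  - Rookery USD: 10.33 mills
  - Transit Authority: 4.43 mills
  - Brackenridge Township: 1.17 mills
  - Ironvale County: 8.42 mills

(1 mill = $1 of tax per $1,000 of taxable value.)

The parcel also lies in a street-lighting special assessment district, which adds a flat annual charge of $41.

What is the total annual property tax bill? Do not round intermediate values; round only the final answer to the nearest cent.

Assessed value = $1,167,330 × 0.627 = $731,915.91
City of Bellmead: $731,915.91 × 0.00913 = $6,682.3922583
Rookery USD: ($731,915.91 − $51,500) × 0.01033 = $680,415.91 × 0.01033 = $7,028.6963503
Transit Authority: $731,915.91 × 0.00443 = $3,242.3874813
Brackenridge Township: $731,915.91 × 0.00117 = $856.3416147
Ironvale County: ($731,915.91 − $51,500) × 0.00842 = $680,415.91 × 0.00842 = $5,729.1019622
Levies subtotal = $23,538.9196668
Total = $23,538.9196668 + $41 = $23,579.9196668

$23,579.92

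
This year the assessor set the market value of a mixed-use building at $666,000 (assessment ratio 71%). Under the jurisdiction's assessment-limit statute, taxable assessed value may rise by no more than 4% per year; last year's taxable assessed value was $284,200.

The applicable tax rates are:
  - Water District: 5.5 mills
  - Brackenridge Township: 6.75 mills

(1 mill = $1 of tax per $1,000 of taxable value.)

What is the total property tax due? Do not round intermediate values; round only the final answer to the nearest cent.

Uncapped assessed value = $666,000 × 0.71 = $472,860
Cap limit = $284,200 × 1.04 = $295,568
Taxable assessed value = min($472,860, $295,568) = $295,568 (cap binds)
Water District: $295,568 × 0.0055 = $1,625.624
Brackenridge Township: $295,568 × 0.00675 = $1,995.084
Total = $3,620.708

$3,620.71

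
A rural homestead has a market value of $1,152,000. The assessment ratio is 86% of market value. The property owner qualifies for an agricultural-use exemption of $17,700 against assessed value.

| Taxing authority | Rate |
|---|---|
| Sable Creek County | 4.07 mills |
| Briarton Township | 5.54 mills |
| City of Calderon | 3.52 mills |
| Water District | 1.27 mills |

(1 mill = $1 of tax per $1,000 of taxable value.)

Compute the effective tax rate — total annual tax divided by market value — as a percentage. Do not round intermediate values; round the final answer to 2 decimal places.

1.22%

Assessed value = $1,152,000 × 0.86 = $990,720
Taxable value = $990,720 − $17,700 = $973,020
Sable Creek County: $973,020 × 0.00407 = $3,960.1914
Briarton Township: $973,020 × 0.00554 = $5,390.5308
City of Calderon: $973,020 × 0.00352 = $3,425.0304
Water District: $973,020 × 0.00127 = $1,235.7354
Total tax = $14,011.488
Effective rate = $14,011.488 ÷ $1,152,000 = 1.22% of market value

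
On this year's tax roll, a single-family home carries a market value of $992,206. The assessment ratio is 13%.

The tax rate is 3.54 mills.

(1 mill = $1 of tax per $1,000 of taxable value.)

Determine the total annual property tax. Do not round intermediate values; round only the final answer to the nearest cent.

$456.61

Assessed value = $992,206 × 0.13 = $128,986.78
Tax = $128,986.78 × 0.00354 = $456.6132012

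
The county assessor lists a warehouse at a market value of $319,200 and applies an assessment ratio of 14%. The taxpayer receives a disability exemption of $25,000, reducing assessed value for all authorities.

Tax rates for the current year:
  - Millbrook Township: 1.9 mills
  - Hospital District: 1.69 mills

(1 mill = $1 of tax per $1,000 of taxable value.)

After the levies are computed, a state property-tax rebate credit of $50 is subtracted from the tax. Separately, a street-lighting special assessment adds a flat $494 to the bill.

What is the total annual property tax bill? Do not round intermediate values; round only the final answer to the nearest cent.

Assessed value = $319,200 × 0.14 = $44,688
Taxable value = $44,688 − $25,000 = $19,688
Millbrook Township: $19,688 × 0.0019 = $37.4072
Hospital District: $19,688 × 0.00169 = $33.27272
Levies subtotal = $70.67992
After credit = $70.67992 − $50 = $20.67992
Total = $20.67992 + $494 = $514.67992

$514.68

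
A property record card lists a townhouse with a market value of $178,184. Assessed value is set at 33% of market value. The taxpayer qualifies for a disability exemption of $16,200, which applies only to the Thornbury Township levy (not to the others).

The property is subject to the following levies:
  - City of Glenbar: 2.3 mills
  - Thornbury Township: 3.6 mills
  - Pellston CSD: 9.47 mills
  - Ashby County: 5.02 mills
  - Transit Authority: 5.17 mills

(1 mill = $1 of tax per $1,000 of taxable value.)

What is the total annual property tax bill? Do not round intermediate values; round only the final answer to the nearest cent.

Assessed value = $178,184 × 0.33 = $58,800.72
City of Glenbar: $58,800.72 × 0.0023 = $135.241656
Thornbury Township: ($58,800.72 − $16,200) × 0.0036 = $42,600.72 × 0.0036 = $153.362592
Pellston CSD: $58,800.72 × 0.00947 = $556.8428184
Ashby County: $58,800.72 × 0.00502 = $295.1796144
Transit Authority: $58,800.72 × 0.00517 = $303.9997224
Total = $1,444.6264032

$1,444.63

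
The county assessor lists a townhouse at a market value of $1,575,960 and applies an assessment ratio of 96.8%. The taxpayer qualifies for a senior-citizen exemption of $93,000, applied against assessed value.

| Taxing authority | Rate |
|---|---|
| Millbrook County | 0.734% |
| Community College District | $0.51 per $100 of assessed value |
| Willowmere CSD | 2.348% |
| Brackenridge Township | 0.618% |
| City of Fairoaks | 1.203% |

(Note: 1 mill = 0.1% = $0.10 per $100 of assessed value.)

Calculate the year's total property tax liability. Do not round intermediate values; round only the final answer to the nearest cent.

$77,542.81

Assessed value = $1,575,960 × 0.968 = $1,525,529.28
Taxable value = $1,525,529.28 − $93,000 = $1,432,529.28
Millbrook County: $1,432,529.28 × 0.00734 = $10,514.7649152
Community College District: $1,432,529.28 × 0.0051 = $7,305.899328
Willowmere CSD: $1,432,529.28 × 0.02348 = $33,635.7874944
Brackenridge Township: $1,432,529.28 × 0.00618 = $8,853.0309504
City of Fairoaks: $1,432,529.28 × 0.01203 = $17,233.3272384
Total = $77,542.8099264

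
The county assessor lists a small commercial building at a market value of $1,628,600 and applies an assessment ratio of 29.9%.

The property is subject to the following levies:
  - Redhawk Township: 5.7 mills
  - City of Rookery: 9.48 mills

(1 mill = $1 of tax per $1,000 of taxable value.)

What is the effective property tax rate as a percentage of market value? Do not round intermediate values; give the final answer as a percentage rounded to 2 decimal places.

Assessed value = $1,628,600 × 0.299 = $486,951.4
Redhawk Township: $486,951.4 × 0.0057 = $2,775.62298
City of Rookery: $486,951.4 × 0.00948 = $4,616.299272
Total tax = $7,391.922252
Effective rate = $7,391.922252 ÷ $1,628,600 = 0.45% of market value

0.45%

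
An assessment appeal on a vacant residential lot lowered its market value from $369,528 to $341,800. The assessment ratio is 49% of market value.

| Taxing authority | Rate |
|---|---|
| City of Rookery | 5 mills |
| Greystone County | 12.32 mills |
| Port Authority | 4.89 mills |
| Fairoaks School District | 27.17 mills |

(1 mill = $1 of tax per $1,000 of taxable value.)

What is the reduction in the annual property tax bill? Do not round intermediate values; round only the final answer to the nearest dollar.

Old assessed value = $369,528 × 0.49 = $181,068.72
New assessed value = $341,800 × 0.49 = $167,482
Combined rate = 0.005 + 0.01232 + 0.00489 + 0.02717 = 0.04938
Old tax = $181,068.72 × 0.04938 = $8,941.1733936
New tax = $167,482 × 0.04938 = $8,270.26116
Reduction = $8,941.1733936 − $8,270.26116 = $670.9122336

$671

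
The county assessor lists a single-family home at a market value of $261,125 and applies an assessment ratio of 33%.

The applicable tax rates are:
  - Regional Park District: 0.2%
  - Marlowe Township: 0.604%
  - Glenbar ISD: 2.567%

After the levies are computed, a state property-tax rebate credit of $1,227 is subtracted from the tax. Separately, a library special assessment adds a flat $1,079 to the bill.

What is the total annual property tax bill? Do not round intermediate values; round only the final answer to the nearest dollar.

$2,757

Assessed value = $261,125 × 0.33 = $86,171.25
Regional Park District: $86,171.25 × 0.002 = $172.3425
Marlowe Township: $86,171.25 × 0.00604 = $520.47435
Glenbar ISD: $86,171.25 × 0.02567 = $2,212.0159875
Levies subtotal = $2,904.8328375
After credit = $2,904.8328375 − $1,227 = $1,677.8328375
Total = $1,677.8328375 + $1,079 = $2,756.8328375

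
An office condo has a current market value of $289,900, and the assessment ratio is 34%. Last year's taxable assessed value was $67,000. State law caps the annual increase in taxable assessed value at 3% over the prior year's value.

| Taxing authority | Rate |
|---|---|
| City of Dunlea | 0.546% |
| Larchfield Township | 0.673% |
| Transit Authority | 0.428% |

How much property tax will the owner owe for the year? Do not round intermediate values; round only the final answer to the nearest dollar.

$1,137

Uncapped assessed value = $289,900 × 0.34 = $98,566
Cap limit = $67,000 × 1.03 = $69,010
Taxable assessed value = min($98,566, $69,010) = $69,010 (cap binds)
City of Dunlea: $69,010 × 0.00546 = $376.7946
Larchfield Township: $69,010 × 0.00673 = $464.4373
Transit Authority: $69,010 × 0.00428 = $295.3628
Total = $1,136.5947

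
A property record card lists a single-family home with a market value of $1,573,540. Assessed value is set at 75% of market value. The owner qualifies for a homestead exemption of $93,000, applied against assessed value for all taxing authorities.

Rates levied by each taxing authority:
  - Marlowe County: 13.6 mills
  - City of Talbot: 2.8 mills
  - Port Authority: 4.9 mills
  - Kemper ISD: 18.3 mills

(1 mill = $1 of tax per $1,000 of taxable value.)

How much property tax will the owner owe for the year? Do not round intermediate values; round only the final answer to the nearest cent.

$43,051.34

Assessed value = $1,573,540 × 0.75 = $1,180,155
Taxable value = $1,180,155 − $93,000 = $1,087,155
Marlowe County: $1,087,155 × 0.0136 = $14,785.308
City of Talbot: $1,087,155 × 0.0028 = $3,044.034
Port Authority: $1,087,155 × 0.0049 = $5,327.0595
Kemper ISD: $1,087,155 × 0.0183 = $19,894.9365
Total = $14,785.308 + $3,044.034 + $5,327.0595 + $19,894.9365 = $43,051.338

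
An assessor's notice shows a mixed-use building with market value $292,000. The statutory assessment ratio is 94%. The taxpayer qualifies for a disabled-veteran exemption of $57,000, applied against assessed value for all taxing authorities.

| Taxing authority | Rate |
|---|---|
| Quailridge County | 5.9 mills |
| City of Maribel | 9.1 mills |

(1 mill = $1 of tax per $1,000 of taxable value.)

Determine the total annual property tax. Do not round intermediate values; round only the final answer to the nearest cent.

Assessed value = $292,000 × 0.94 = $274,480
Taxable value = $274,480 − $57,000 = $217,480
Quailridge County: $217,480 × 0.0059 = $1,283.132
City of Maribel: $217,480 × 0.0091 = $1,979.068
Total = $1,283.132 + $1,979.068 = $3,262.2

$3,262.20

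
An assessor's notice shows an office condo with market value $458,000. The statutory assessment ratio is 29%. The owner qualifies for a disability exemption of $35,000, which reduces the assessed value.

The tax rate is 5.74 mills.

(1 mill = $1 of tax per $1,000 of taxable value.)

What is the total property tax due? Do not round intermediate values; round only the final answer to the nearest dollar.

$561

Assessed value = $458,000 × 0.29 = $132,820
Taxable value = $132,820 − $35,000 = $97,820
Tax = $97,820 × 0.00574 = $561.4868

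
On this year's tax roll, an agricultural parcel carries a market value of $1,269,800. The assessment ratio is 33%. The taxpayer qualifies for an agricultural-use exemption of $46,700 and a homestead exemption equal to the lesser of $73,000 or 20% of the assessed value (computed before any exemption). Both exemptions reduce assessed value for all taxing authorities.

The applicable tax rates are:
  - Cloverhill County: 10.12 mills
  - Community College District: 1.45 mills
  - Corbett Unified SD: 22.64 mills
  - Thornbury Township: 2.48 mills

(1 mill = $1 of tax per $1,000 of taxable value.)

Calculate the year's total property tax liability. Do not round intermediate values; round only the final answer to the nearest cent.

Assessed value = $1,269,800 × 0.33 = $419,034
Homestead exemption = min($73,000, 20% × $419,034) = min($73,000, $83,806.8) = $73,000 (dollar cap binds)
Taxable value = $419,034 − $46,700 − $73,000 = $299,334
Cloverhill County: $299,334 × 0.01012 = $3,029.26008
Community College District: $299,334 × 0.00145 = $434.0343
Corbett Unified SD: $299,334 × 0.02264 = $6,776.92176
Thornbury Township: $299,334 × 0.00248 = $742.34832
Total = $10,982.56446

$10,982.56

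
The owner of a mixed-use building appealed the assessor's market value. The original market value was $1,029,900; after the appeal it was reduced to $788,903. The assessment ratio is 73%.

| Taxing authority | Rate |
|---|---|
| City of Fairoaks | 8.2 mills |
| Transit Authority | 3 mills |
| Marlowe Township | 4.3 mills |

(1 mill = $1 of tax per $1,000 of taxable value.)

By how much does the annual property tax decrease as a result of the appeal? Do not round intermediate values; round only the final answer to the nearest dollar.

Old assessed value = $1,029,900 × 0.73 = $751,827
New assessed value = $788,903 × 0.73 = $575,899.19
Combined rate = 0.0082 + 0.003 + 0.0043 = 0.0155
Old tax = $751,827 × 0.0155 = $11,653.3185
New tax = $575,899.19 × 0.0155 = $8,926.437445
Reduction = $11,653.3185 − $8,926.437445 = $2,726.881055

$2,727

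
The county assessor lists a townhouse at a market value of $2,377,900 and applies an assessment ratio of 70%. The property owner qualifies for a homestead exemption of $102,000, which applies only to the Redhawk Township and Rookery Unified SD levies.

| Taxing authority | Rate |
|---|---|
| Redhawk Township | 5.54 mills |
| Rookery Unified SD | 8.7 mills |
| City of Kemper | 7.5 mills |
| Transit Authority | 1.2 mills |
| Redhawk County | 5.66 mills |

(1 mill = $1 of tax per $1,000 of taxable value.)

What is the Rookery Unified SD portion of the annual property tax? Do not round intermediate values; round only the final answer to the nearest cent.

Assessed value = $2,377,900 × 0.7 = $1,664,530
Rookery Unified SD taxable value = $1,664,530 − $102,000 = $1,562,530
Rookery Unified SD levy = $1,562,530 × 0.0087 = $13,594.011

$13,594.01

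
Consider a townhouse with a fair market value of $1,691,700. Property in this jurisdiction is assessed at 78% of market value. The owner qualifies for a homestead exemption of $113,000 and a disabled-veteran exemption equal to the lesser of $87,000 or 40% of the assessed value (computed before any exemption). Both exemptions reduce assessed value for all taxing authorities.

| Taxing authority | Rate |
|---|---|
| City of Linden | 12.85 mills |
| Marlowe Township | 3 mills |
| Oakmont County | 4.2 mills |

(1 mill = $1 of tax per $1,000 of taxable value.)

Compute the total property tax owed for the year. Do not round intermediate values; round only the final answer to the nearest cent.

Assessed value = $1,691,700 × 0.78 = $1,319,526
Disabled-veteran exemption = min($87,000, 40% × $1,319,526) = min($87,000, $527,810.4) = $87,000 (dollar cap binds)
Taxable value = $1,319,526 − $113,000 − $87,000 = $1,119,526
City of Linden: $1,119,526 × 0.01285 = $14,385.9091
Marlowe Township: $1,119,526 × 0.003 = $3,358.578
Oakmont County: $1,119,526 × 0.0042 = $4,702.0092
Total = $22,446.4963

$22,446.50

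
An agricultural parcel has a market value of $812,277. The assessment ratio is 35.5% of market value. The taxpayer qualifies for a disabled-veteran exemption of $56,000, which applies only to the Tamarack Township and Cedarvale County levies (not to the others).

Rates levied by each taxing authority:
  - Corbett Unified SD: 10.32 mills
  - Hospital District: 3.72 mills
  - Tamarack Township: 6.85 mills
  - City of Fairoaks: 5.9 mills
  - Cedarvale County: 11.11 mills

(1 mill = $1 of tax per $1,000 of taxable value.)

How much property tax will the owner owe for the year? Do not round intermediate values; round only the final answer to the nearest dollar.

Assessed value = $812,277 × 0.355 = $288,358.335
Corbett Unified SD: $288,358.335 × 0.01032 = $2,975.8580172
Hospital District: $288,358.335 × 0.00372 = $1,072.6930062
Tamarack Township: ($288,358.335 − $56,000) × 0.00685 = $232,358.335 × 0.00685 = $1,591.65459475
City of Fairoaks: $288,358.335 × 0.0059 = $1,701.3141765
Cedarvale County: ($288,358.335 − $56,000) × 0.01111 = $232,358.335 × 0.01111 = $2,581.50110185
Total = $9,923.0208965

$9,923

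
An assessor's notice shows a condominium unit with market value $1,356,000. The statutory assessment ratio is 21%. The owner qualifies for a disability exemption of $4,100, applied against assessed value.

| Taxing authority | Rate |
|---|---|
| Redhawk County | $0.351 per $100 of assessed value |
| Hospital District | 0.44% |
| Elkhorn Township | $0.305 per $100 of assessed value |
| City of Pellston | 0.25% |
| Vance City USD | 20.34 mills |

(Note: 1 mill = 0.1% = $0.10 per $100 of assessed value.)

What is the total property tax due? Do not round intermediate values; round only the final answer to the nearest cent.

$9,486.31

Assessed value = $1,356,000 × 0.21 = $284,760
Taxable value = $284,760 − $4,100 = $280,660
Redhawk County: $280,660 × 0.00351 = $985.1166
Hospital District: $280,660 × 0.0044 = $1,234.904
Elkhorn Township: $280,660 × 0.00305 = $856.013
City of Pellston: $280,660 × 0.0025 = $701.65
Vance City USD: $280,660 × 0.02034 = $5,708.6244
Total = $9,486.308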